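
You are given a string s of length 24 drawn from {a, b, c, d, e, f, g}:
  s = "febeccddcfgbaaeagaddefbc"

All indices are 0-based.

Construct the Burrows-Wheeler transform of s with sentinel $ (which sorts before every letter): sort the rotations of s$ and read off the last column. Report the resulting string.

cbgaegfebecddcadafbde$caf

rank  rotation                   last
    0  $febeccddcfgbaaeagaddefbc  c
    1  aaeagaddefbc$febeccddcfgb  b
    2  addefbc$febeccddcfgbaaeag  g
    3  aeagaddefbc$febeccddcfgba  a
    4  agaddefbc$febeccddcfgbaae  e
    5  baaeagaddefbc$febeccddcfg  g
    6  bc$febeccddcfgbaaeagaddef  f
    7  beccddcfgbaaeagaddefbc$fe  e
    8  c$febeccddcfgbaaeagaddefb  b
    9  ccddcfgbaaeagaddefbc$febe  e
   10  cddcfgbaaeagaddefbc$febec  c
   11  cfgbaaeagaddefbc$febeccdd  d
   12  dcfgbaaeagaddefbc$febeccd  d
   13  ddcfgbaaeagaddefbc$febecc  c
   14  ddefbc$febeccddcfgbaaeaga  a
   15  defbc$febeccddcfgbaaeagad  d
   16  eagaddefbc$febeccddcfgbaa  a
   17  ebeccddcfgbaaeagaddefbc$f  f
   18  eccddcfgbaaeagaddefbc$feb  b
   19  efbc$febeccddcfgbaaeagadd  d
   20  fbc$febeccddcfgbaaeagadde  e
   21  febeccddcfgbaaeagaddefbc$  $
   22  fgbaaeagaddefbc$febeccddc  c
   23  gaddefbc$febeccddcfgbaaea  a
   24  gbaaeagaddefbc$febeccddcf  f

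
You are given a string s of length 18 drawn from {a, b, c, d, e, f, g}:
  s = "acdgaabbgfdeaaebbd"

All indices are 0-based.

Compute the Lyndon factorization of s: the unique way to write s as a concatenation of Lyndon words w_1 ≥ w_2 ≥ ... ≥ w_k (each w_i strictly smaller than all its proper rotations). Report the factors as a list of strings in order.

emit factor 1: 'acdg' (i=0, period=4)
emit factor 2: 'aabbgfdeaaebbd' (i=4, period=14)

["acdg", "aabbgfdeaaebbd"]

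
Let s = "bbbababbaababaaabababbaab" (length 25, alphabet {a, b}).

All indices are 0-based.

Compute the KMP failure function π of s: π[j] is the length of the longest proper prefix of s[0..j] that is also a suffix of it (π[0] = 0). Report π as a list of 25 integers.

[0, 1, 2, 0, 1, 0, 1, 2, 0, 0, 1, 0, 1, 0, 0, 0, 1, 0, 1, 0, 1, 2, 0, 0, 1]

π[0] = 0
j=1 s[j]='b': π[1]=1 (border 'b')
j=2 s[j]='b': π[2]=2 (border 'bb')
j=3 s[j]='a': k: 2→1→0; π[3]=0 (border '')
j=4 s[j]='b': π[4]=1 (border 'b')
j=5 s[j]='a': k: 1→0; π[5]=0 (border '')
j=6 s[j]='b': π[6]=1 (border 'b')
j=7 s[j]='b': π[7]=2 (border 'bb')
j=8 s[j]='a': k: 2→1→0; π[8]=0 (border '')
j=9 s[j]='a': π[9]=0 (border '')
j=10 s[j]='b': π[10]=1 (border 'b')
j=11 s[j]='a': k: 1→0; π[11]=0 (border '')
j=12 s[j]='b': π[12]=1 (border 'b')
j=13 s[j]='a': k: 1→0; π[13]=0 (border '')
j=14 s[j]='a': π[14]=0 (border '')
j=15 s[j]='a': π[15]=0 (border '')
j=16 s[j]='b': π[16]=1 (border 'b')
j=17 s[j]='a': k: 1→0; π[17]=0 (border '')
j=18 s[j]='b': π[18]=1 (border 'b')
j=19 s[j]='a': k: 1→0; π[19]=0 (border '')
j=20 s[j]='b': π[20]=1 (border 'b')
j=21 s[j]='b': π[21]=2 (border 'bb')
j=22 s[j]='a': k: 2→1→0; π[22]=0 (border '')
j=23 s[j]='a': π[23]=0 (border '')
j=24 s[j]='b': π[24]=1 (border 'b')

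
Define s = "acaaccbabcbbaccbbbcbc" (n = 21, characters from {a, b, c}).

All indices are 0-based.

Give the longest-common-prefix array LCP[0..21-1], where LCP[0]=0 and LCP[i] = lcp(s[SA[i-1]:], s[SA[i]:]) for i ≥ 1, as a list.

[0, 1, 1, 2, 4, 0, 2, 1, 2, 2, 1, 2, 3, 0, 1, 1, 2, 3, 2, 1, 3]

rank | idx | suffix
   0 |   2 | aaccbabcbbaccbbbcbc
   1 |   7 | abcbbaccbbbcbc
   2 |   0 | acaaccbabcbbaccbbbcbc
   3 |   3 | accbabcbbaccbbbcbc
   4 |  12 | accbbbcbc
   5 |   6 | babcbbaccbbbcbc
   6 |  11 | baccbbbcbc
   7 |  10 | bbaccbbbcbc
   8 |  15 | bbbcbc
   9 |  16 | bbcbc
  10 |  19 | bc
  11 |   8 | bcbbaccbbbcbc
  12 |  17 | bcbc
  13 |  20 | c
  14 |   1 | caaccbabcbbaccbbbcbc
  15 |   5 | cbabcbbaccbbbcbc
  16 |   9 | cbbaccbbbcbc
  17 |  14 | cbbbcbc
  18 |  18 | cbc
  19 |   4 | ccbabcbbaccbbbcbc
  20 |  13 | ccbbbcbc

SA = [2, 7, 0, 3, 12, 6, 11, 10, 15, 16, 19, 8, 17, 20, 1, 5, 9, 14, 18, 4, 13]
[i] adj suffixes → lcp
  [1] 2/7 → 1 ('a')
  [2] 7/0 → 1 ('a')
  [3] 0/3 → 2 ('ac')
  [4] 3/12 → 4 ('accb')
  [5] 12/6 → 0 ('')
  [6] 6/11 → 2 ('ba')
  [7] 11/10 → 1 ('b')
  [8] 10/15 → 2 ('bb')
  [9] 15/16 → 2 ('bb')
  [10] 16/19 → 1 ('b')
  [11] 19/8 → 2 ('bc')
  [12] 8/17 → 3 ('bcb')
  [13] 17/20 → 0 ('')
  [14] 20/1 → 1 ('c')
  [15] 1/5 → 1 ('c')
  [16] 5/9 → 2 ('cb')
  [17] 9/14 → 3 ('cbb')
  [18] 14/18 → 2 ('cb')
  [19] 18/4 → 1 ('c')
  [20] 4/13 → 3 ('ccb')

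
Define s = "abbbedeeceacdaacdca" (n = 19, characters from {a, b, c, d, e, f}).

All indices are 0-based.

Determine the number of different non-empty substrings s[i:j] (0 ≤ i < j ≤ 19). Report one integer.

rank→(start, suffix):
  0 → (18, 'a')
  1 → (13, 'aacdca')
  2 → (0, 'abbbedeeceacdaacdca')
  3 → (10, 'acdaacdca')
  4 → (14, 'acdca')
  5 → (1, 'bbbedeeceacdaacdca')
  6 → (2, 'bbedeeceacdaacdca')
  7 → (3, 'bedeeceacdaacdca')
  8 → (17, 'ca')
  9 → (11, 'cdaacdca')
  10 → (15, 'cdca')
  11 → (8, 'ceacdaacdca')
  12 → (12, 'daacdca')
  13 → (16, 'dca')
  14 → (5, 'deeceacdaacdca')
  15 → (9, 'eacdaacdca')
  16 → (7, 'eceacdaacdca')
  17 → (4, 'edeeceacdaacdca')
  18 → (6, 'eeceacdaacdca')

SA = [18, 13, 0, 10, 14, 1, 2, 3, 17, 11, 15, 8, 12, 16, 5, 9, 7, 4, 6]
rank  pair      lcp
   1  s[18:],s[13:]  1  'a'
   2  s[13:],s[0:]  1  'a'
   3  s[0:],s[10:]  1  'a'
   4  s[10:],s[14:]  3  'acd'
   5  s[14:],s[1:]  0  ''
   6  s[1:],s[2:]  2  'bb'
   7  s[2:],s[3:]  1  'b'
   8  s[3:],s[17:]  0  ''
   9  s[17:],s[11:]  1  'c'
  10  s[11:],s[15:]  2  'cd'
  11  s[15:],s[8:]  1  'c'
  12  s[8:],s[12:]  0  ''
  13  s[12:],s[16:]  1  'd'
  14  s[16:],s[5:]  1  'd'
  15  s[5:],s[9:]  0  ''
  16  s[9:],s[7:]  1  'e'
  17  s[7:],s[4:]  1  'e'
  18  s[4:],s[6:]  1  'e'

n(n+1)/2 = 19·20/2 = 190
Σ LCP = 0 + 1 + 1 + 1 + 3 + 0 + 2 + 1 + 0 + 1 + 2 + 1 + 0 + 1 + 1 + 0 + 1 + 1 + 1 = 18
distinct = 190 − 18 = 172

172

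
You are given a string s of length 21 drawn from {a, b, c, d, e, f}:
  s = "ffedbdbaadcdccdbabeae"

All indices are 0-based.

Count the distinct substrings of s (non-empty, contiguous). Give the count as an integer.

rank | idx | suffix
   0 |   7 | aadcdccdbabeae
   1 |  16 | abeae
   2 |   8 | adcdccdbabeae
   3 |  19 | ae
   4 |   6 | baadcdccdbabeae
   5 |  15 | babeae
   6 |   4 | bdbaadcdccdbabeae
   7 |  17 | beae
   8 |  12 | ccdbabeae
   9 |  13 | cdbabeae
  10 |  10 | cdccdbabeae
  11 |   5 | dbaadcdccdbabeae
  12 |  14 | dbabeae
  13 |   3 | dbdbaadcdccdbabeae
  14 |  11 | dccdbabeae
  15 |   9 | dcdccdbabeae
  16 |  20 | e
  17 |  18 | eae
  18 |   2 | edbdbaadcdccdbabeae
  19 |   1 | fedbdbaadcdccdbabeae
  20 |   0 | ffedbdbaadcdccdbabeae

SA = [7, 16, 8, 19, 6, 15, 4, 17, 12, 13, 10, 5, 14, 3, 11, 9, 20, 18, 2, 1, 0]
[i] adj suffixes → lcp
  [1] 7/16 → 1 ('a')
  [2] 16/8 → 1 ('a')
  [3] 8/19 → 1 ('a')
  [4] 19/6 → 0 ('')
  [5] 6/15 → 2 ('ba')
  [6] 15/4 → 1 ('b')
  [7] 4/17 → 1 ('b')
  [8] 17/12 → 0 ('')
  [9] 12/13 → 1 ('c')
  [10] 13/10 → 2 ('cd')
  [11] 10/5 → 0 ('')
  [12] 5/14 → 3 ('dba')
  [13] 14/3 → 2 ('db')
  [14] 3/11 → 1 ('d')
  [15] 11/9 → 2 ('dc')
  [16] 9/20 → 0 ('')
  [17] 20/18 → 1 ('e')
  [18] 18/2 → 1 ('e')
  [19] 2/1 → 0 ('')
  [20] 1/0 → 1 ('f')

n(n+1)/2 = 21·22/2 = 231
Σ LCP = 0 + 1 + 1 + 1 + 0 + 2 + 1 + 1 + 0 + 1 + 2 + 0 + 3 + 2 + 1 + 2 + 0 + 1 + 1 + 0 + 1 = 21
distinct = 231 − 21 = 210

210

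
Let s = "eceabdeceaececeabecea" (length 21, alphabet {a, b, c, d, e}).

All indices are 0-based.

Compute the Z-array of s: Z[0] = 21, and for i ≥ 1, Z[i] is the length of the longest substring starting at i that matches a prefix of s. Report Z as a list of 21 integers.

Z[0]=21
i=1: fresh scan; Z[1]=0
i=2: fresh scan; Z[2]=1 extend→box=[2,3)
i=3: fresh scan; Z[3]=0
i=4: fresh scan; Z[4]=0
i=5: fresh scan; Z[5]=0
i=6: fresh scan; Z[6]=4 extend→box=[6,10)
i=7: min(r-i=3, Z[1]=0)=0; Z[7]=0
i=8: min(r-i=2, Z[2]=1)=1; Z[8]=1
i=9: min(r-i=1, Z[3]=0)=0; Z[9]=0
i=10: fresh scan; Z[10]=3 extend→box=[10,13)
i=11: min(r-i=2, Z[1]=0)=0; Z[11]=0
i=12: min(r-i=1, Z[2]=1)=1; Z[12]=5 extend→box=[12,17)
i=13: min(r-i=4, Z[1]=0)=0; Z[13]=0
i=14: min(r-i=3, Z[2]=1)=1; Z[14]=1
i=15: min(r-i=2, Z[3]=0)=0; Z[15]=0
i=16: min(r-i=1, Z[4]=0)=0; Z[16]=0
i=17: fresh scan; Z[17]=4 extend→box=[17,21)
i=18: min(r-i=3, Z[1]=0)=0; Z[18]=0
i=19: min(r-i=2, Z[2]=1)=1; Z[19]=1
i=20: min(r-i=1, Z[3]=0)=0; Z[20]=0

[21, 0, 1, 0, 0, 0, 4, 0, 1, 0, 3, 0, 5, 0, 1, 0, 0, 4, 0, 1, 0]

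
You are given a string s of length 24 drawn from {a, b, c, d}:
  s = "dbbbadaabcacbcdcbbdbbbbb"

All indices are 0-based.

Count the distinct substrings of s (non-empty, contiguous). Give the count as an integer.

sorted suffixes:
  #0 SA[0]=6  'aabcacbcdcbbdbbbbb'
  #1 SA[1]=7  'abcacbcdcbbdbbbbb'
  #2 SA[2]=10  'acbcdcbbdbbbbb'
  #3 SA[3]=4  'adaabcacbcdcbbdbbbbb'
  #4 SA[4]=23  'b'
  #5 SA[5]=3  'badaabcacbcdcbbdbbbbb'
  #6 SA[6]=22  'bb'
  #7 SA[7]=2  'bbadaabcacbcdcbbdbbbbb'
  #8 SA[8]=21  'bbb'
  #9 SA[9]=1  'bbbadaabcacbcdcbbdbbbbb'
  #10 SA[10]=20  'bbbb'
  #11 SA[11]=19  'bbbbb'
  #12 SA[12]=16  'bbdbbbbb'
  #13 SA[13]=8  'bcacbcdcbbdbbbbb'
  #14 SA[14]=12  'bcdcbbdbbbbb'
  #15 SA[15]=17  'bdbbbbb'
  #16 SA[16]=9  'cacbcdcbbdbbbbb'
  #17 SA[17]=15  'cbbdbbbbb'
  #18 SA[18]=11  'cbcdcbbdbbbbb'
  #19 SA[19]=13  'cdcbbdbbbbb'
  #20 SA[20]=5  'daabcacbcdcbbdbbbbb'
  #21 SA[21]=0  'dbbbadaabcacbcdcbbdbbbbb'
  #22 SA[22]=18  'dbbbbb'
  #23 SA[23]=14  'dcbbdbbbbb'

SA = [6, 7, 10, 4, 23, 3, 22, 2, 21, 1, 20, 19, 16, 8, 12, 17, 9, 15, 11, 13, 5, 0, 18, 14]
rank  pair      lcp
   1  s[6:],s[7:]  1  'a'
   2  s[7:],s[10:]  1  'a'
   3  s[10:],s[4:]  1  'a'
   4  s[4:],s[23:]  0  ''
   5  s[23:],s[3:]  1  'b'
   6  s[3:],s[22:]  1  'b'
   7  s[22:],s[2:]  2  'bb'
   8  s[2:],s[21:]  2  'bb'
   9  s[21:],s[1:]  3  'bbb'
  10  s[1:],s[20:]  3  'bbb'
  11  s[20:],s[19:]  4  'bbbb'
  12  s[19:],s[16:]  2  'bb'
  13  s[16:],s[8:]  1  'b'
  14  s[8:],s[12:]  2  'bc'
  15  s[12:],s[17:]  1  'b'
  16  s[17:],s[9:]  0  ''
  17  s[9:],s[15:]  1  'c'
  18  s[15:],s[11:]  2  'cb'
  19  s[11:],s[13:]  1  'c'
  20  s[13:],s[5:]  0  ''
  21  s[5:],s[0:]  1  'd'
  22  s[0:],s[18:]  4  'dbbb'
  23  s[18:],s[14:]  1  'd'

n(n+1)/2 = 24·25/2 = 300
Σ LCP = 0 + 1 + 1 + 1 + 0 + 1 + 1 + 2 + 2 + 3 + 3 + 4 + 2 + 1 + 2 + 1 + 0 + 1 + 2 + 1 + 0 + 1 + 4 + 1 = 35
distinct = 300 − 35 = 265

265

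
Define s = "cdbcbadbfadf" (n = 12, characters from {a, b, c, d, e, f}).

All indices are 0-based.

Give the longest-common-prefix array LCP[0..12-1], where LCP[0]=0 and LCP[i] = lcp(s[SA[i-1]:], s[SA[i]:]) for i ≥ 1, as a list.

rank→(start, suffix):
  0 → (5, 'adbfadf')
  1 → (9, 'adf')
  2 → (4, 'badbfadf')
  3 → (2, 'bcbadbfadf')
  4 → (7, 'bfadf')
  5 → (3, 'cbadbfadf')
  6 → (0, 'cdbcbadbfadf')
  7 → (1, 'dbcbadbfadf')
  8 → (6, 'dbfadf')
  9 → (10, 'df')
  10 → (11, 'f')
  11 → (8, 'fadf')

SA = [5, 9, 4, 2, 7, 3, 0, 1, 6, 10, 11, 8]
rank  pair      lcp
   1  s[5:],s[9:]  2  'ad'
   2  s[9:],s[4:]  0  ''
   3  s[4:],s[2:]  1  'b'
   4  s[2:],s[7:]  1  'b'
   5  s[7:],s[3:]  0  ''
   6  s[3:],s[0:]  1  'c'
   7  s[0:],s[1:]  0  ''
   8  s[1:],s[6:]  2  'db'
   9  s[6:],s[10:]  1  'd'
  10  s[10:],s[11:]  0  ''
  11  s[11:],s[8:]  1  'f'

[0, 2, 0, 1, 1, 0, 1, 0, 2, 1, 0, 1]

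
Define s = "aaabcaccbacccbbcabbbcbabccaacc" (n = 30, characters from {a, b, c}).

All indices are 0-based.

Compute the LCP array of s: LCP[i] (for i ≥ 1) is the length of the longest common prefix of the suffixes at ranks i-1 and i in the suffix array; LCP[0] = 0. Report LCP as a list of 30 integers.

[0, 2, 2, 1, 2, 3, 1, 3, 3, 0, 2, 1, 2, 3, 1, 3, 2, 2, 0, 1, 2, 2, 1, 3, 2, 1, 2, 2, 3, 2]

rank | idx | suffix
   0 |   0 | aaabcaccbacccbbcabbbcbabccaacc
   1 |   1 | aabcaccbacccbbcabbbcbabccaacc
   2 |  26 | aacc
   3 |  16 | abbbcbabccaacc
   4 |   2 | abcaccbacccbbcabbbcbabccaacc
   5 |  22 | abccaacc
   6 |  27 | acc
   7 |   5 | accbacccbbcabbbcbabccaacc
   8 |   9 | acccbbcabbbcbabccaacc
   9 |  21 | babccaacc
  10 |   8 | bacccbbcabbbcbabccaacc
  11 |  17 | bbbcbabccaacc
  12 |  13 | bbcabbbcbabccaacc
  13 |  18 | bbcbabccaacc
  14 |  14 | bcabbbcbabccaacc
  15 |   3 | bcaccbacccbbcabbbcbabccaacc
  16 |  19 | bcbabccaacc
  17 |  23 | bccaacc
  18 |  29 | c
  19 |  25 | caacc
  20 |  15 | cabbbcbabccaacc
  21 |   4 | caccbacccbbcabbbcbabccaacc
  22 |  20 | cbabccaacc
  23 |   7 | cbacccbbcabbbcbabccaacc
  24 |  12 | cbbcabbbcbabccaacc
  25 |  28 | cc
  26 |  24 | ccaacc
  27 |   6 | ccbacccbbcabbbcbabccaacc
  28 |  11 | ccbbcabbbcbabccaacc
  29 |  10 | cccbbcabbbcbabccaacc

SA = [0, 1, 26, 16, 2, 22, 27, 5, 9, 21, 8, 17, 13, 18, 14, 3, 19, 23, 29, 25, 15, 4, 20, 7, 12, 28, 24, 6, 11, 10]
i: (SA[i-1],SA[i]) lcp shared
  1: (0,1) 2 'aa'
  2: (1,26) 2 'aa'
  3: (26,16) 1 'a'
  4: (16,2) 2 'ab'
  5: (2,22) 3 'abc'
  6: (22,27) 1 'a'
  7: (27,5) 3 'acc'
  8: (5,9) 3 'acc'
  9: (9,21) 0 ''
  10: (21,8) 2 'ba'
  11: (8,17) 1 'b'
  12: (17,13) 2 'bb'
  13: (13,18) 3 'bbc'
  14: (18,14) 1 'b'
  15: (14,3) 3 'bca'
  16: (3,19) 2 'bc'
  17: (19,23) 2 'bc'
  18: (23,29) 0 ''
  19: (29,25) 1 'c'
  20: (25,15) 2 'ca'
  21: (15,4) 2 'ca'
  22: (4,20) 1 'c'
  23: (20,7) 3 'cba'
  24: (7,12) 2 'cb'
  25: (12,28) 1 'c'
  26: (28,24) 2 'cc'
  27: (24,6) 2 'cc'
  28: (6,11) 3 'ccb'
  29: (11,10) 2 'cc'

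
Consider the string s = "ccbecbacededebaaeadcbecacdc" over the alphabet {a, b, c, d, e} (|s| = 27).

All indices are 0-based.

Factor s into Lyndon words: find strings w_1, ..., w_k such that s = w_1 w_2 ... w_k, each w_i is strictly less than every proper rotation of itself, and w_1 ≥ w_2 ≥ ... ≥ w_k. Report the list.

emit factor 1: 'c' (i=0, period=1)
emit factor 2: 'c' (i=1, period=1)
emit factor 3: 'bec' (i=2, period=3)
emit factor 4: 'b' (i=5, period=1)
emit factor 5: 'acededeb' (i=6, period=8)
emit factor 6: 'aaeadcbecacdc' (i=14, period=13)

["c", "c", "bec", "b", "acededeb", "aaeadcbecacdc"]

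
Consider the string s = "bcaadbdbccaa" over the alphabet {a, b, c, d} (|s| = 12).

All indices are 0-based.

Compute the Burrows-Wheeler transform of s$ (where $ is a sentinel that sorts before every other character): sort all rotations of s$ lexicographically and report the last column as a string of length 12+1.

aacca$ddcbbba

rank  rotation       last
    0  $bcaadbdbccaa  a
    1  a$bcaadbdbcca  a
    2  aa$bcaadbdbcc  c
    3  aadbdbccaa$bc  c
    4  adbdbccaa$bca  a
    5  bcaadbdbccaa$  $
    6  bccaa$bcaadbd  d
    7  bdbccaa$bcaad  d
    8  caa$bcaadbdbc  c
    9  caadbdbccaa$b  b
   10  ccaa$bcaadbdb  b
   11  dbccaa$bcaadb  b
   12  dbdbccaa$bcaa  a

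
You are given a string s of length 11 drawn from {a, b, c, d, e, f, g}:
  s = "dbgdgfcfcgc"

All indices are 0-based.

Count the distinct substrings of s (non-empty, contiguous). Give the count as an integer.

59

rank | idx | suffix
   0 |   1 | bgdgfcfcgc
   1 |  10 | c
   2 |   6 | cfcgc
   3 |   8 | cgc
   4 |   0 | dbgdgfcfcgc
   5 |   3 | dgfcfcgc
   6 |   5 | fcfcgc
   7 |   7 | fcgc
   8 |   9 | gc
   9 |   2 | gdgfcfcgc
  10 |   4 | gfcfcgc

SA = [1, 10, 6, 8, 0, 3, 5, 7, 9, 2, 4]
rank  pair      lcp
   1  s[1:],s[10:]  0  ''
   2  s[10:],s[6:]  1  'c'
   3  s[6:],s[8:]  1  'c'
   4  s[8:],s[0:]  0  ''
   5  s[0:],s[3:]  1  'd'
   6  s[3:],s[5:]  0  ''
   7  s[5:],s[7:]  2  'fc'
   8  s[7:],s[9:]  0  ''
   9  s[9:],s[2:]  1  'g'
  10  s[2:],s[4:]  1  'g'

n(n+1)/2 = 11·12/2 = 66
Σ LCP = 0 + 0 + 1 + 1 + 0 + 1 + 0 + 2 + 0 + 1 + 1 = 7
distinct = 66 − 7 = 59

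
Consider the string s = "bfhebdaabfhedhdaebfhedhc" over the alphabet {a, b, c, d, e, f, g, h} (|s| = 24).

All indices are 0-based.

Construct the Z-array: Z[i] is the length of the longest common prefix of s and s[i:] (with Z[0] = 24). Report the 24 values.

[24, 0, 0, 0, 1, 0, 0, 0, 4, 0, 0, 0, 0, 0, 0, 0, 0, 4, 0, 0, 0, 0, 0, 0]

Z[0]=24
i=1: fresh scan; Z[1]=0
i=2: fresh scan; Z[2]=0
i=3: fresh scan; Z[3]=0
i=4: fresh scan; Z[4]=1 extend→box=[4,5)
i=5: fresh scan; Z[5]=0
i=6: fresh scan; Z[6]=0
i=7: fresh scan; Z[7]=0
i=8: fresh scan; Z[8]=4 extend→box=[8,12)
i=9: min(r-i=3, Z[1]=0)=0; Z[9]=0
i=10: min(r-i=2, Z[2]=0)=0; Z[10]=0
i=11: min(r-i=1, Z[3]=0)=0; Z[11]=0
i=12: fresh scan; Z[12]=0
i=13: fresh scan; Z[13]=0
i=14: fresh scan; Z[14]=0
i=15: fresh scan; Z[15]=0
i=16: fresh scan; Z[16]=0
i=17: fresh scan; Z[17]=4 extend→box=[17,21)
i=18: min(r-i=3, Z[1]=0)=0; Z[18]=0
i=19: min(r-i=2, Z[2]=0)=0; Z[19]=0
i=20: min(r-i=1, Z[3]=0)=0; Z[20]=0
i=21: fresh scan; Z[21]=0
i=22: fresh scan; Z[22]=0
i=23: fresh scan; Z[23]=0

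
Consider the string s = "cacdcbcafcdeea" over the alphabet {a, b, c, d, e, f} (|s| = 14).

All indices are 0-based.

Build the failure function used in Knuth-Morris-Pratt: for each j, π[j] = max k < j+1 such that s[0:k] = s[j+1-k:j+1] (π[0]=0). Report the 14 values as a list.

[0, 0, 1, 0, 1, 0, 1, 2, 0, 1, 0, 0, 0, 0]

π[0] = 0
j=1 s[j]='a': π[1]=0 (border '')
j=2 s[j]='c': π[2]=1 (border 'c')
j=3 s[j]='d': k: 1→0; π[3]=0 (border '')
j=4 s[j]='c': π[4]=1 (border 'c')
j=5 s[j]='b': k: 1→0; π[5]=0 (border '')
j=6 s[j]='c': π[6]=1 (border 'c')
j=7 s[j]='a': π[7]=2 (border 'ca')
j=8 s[j]='f': k: 2→0; π[8]=0 (border '')
j=9 s[j]='c': π[9]=1 (border 'c')
j=10 s[j]='d': k: 1→0; π[10]=0 (border '')
j=11 s[j]='e': π[11]=0 (border '')
j=12 s[j]='e': π[12]=0 (border '')
j=13 s[j]='a': π[13]=0 (border '')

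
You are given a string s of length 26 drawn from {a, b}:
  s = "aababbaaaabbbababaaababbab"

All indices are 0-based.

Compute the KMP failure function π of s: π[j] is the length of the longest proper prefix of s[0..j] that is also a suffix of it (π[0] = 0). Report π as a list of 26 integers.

π[0] = 0
j=1 s[j]='a': π[1]=1 (border 'a')
j=2 s[j]='b': k: 1→0; π[2]=0 (border '')
j=3 s[j]='a': π[3]=1 (border 'a')
j=4 s[j]='b': k: 1→0; π[4]=0 (border '')
j=5 s[j]='b': π[5]=0 (border '')
j=6 s[j]='a': π[6]=1 (border 'a')
j=7 s[j]='a': π[7]=2 (border 'aa')
j=8 s[j]='a': k: 2→1; π[8]=2 (border 'aa')
j=9 s[j]='a': k: 2→1; π[9]=2 (border 'aa')
j=10 s[j]='b': π[10]=3 (border 'aab')
j=11 s[j]='b': k: 3→0; π[11]=0 (border '')
j=12 s[j]='b': π[12]=0 (border '')
j=13 s[j]='a': π[13]=1 (border 'a')
j=14 s[j]='b': k: 1→0; π[14]=0 (border '')
j=15 s[j]='a': π[15]=1 (border 'a')
j=16 s[j]='b': k: 1→0; π[16]=0 (border '')
j=17 s[j]='a': π[17]=1 (border 'a')
j=18 s[j]='a': π[18]=2 (border 'aa')
j=19 s[j]='a': k: 2→1; π[19]=2 (border 'aa')
j=20 s[j]='b': π[20]=3 (border 'aab')
j=21 s[j]='a': π[21]=4 (border 'aaba')
j=22 s[j]='b': π[22]=5 (border 'aabab')
j=23 s[j]='b': π[23]=6 (border 'aababb')
j=24 s[j]='a': π[24]=7 (border 'aababba')
j=25 s[j]='b': k: 7→1→0; π[25]=0 (border '')

[0, 1, 0, 1, 0, 0, 1, 2, 2, 2, 3, 0, 0, 1, 0, 1, 0, 1, 2, 2, 3, 4, 5, 6, 7, 0]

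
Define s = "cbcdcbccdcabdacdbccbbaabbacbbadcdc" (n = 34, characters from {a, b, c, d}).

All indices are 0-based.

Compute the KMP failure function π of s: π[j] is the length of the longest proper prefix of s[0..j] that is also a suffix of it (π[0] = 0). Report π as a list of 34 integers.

π[0] = 0
j=1 s[j]='b': π[1]=0 (border '')
j=2 s[j]='c': π[2]=1 (border 'c')
j=3 s[j]='d': k: 1→0; π[3]=0 (border '')
j=4 s[j]='c': π[4]=1 (border 'c')
j=5 s[j]='b': π[5]=2 (border 'cb')
j=6 s[j]='c': π[6]=3 (border 'cbc')
j=7 s[j]='c': k: 3→1→0; π[7]=1 (border 'c')
j=8 s[j]='d': k: 1→0; π[8]=0 (border '')
j=9 s[j]='c': π[9]=1 (border 'c')
j=10 s[j]='a': k: 1→0; π[10]=0 (border '')
j=11 s[j]='b': π[11]=0 (border '')
j=12 s[j]='d': π[12]=0 (border '')
j=13 s[j]='a': π[13]=0 (border '')
j=14 s[j]='c': π[14]=1 (border 'c')
j=15 s[j]='d': k: 1→0; π[15]=0 (border '')
j=16 s[j]='b': π[16]=0 (border '')
j=17 s[j]='c': π[17]=1 (border 'c')
j=18 s[j]='c': k: 1→0; π[18]=1 (border 'c')
j=19 s[j]='b': π[19]=2 (border 'cb')
j=20 s[j]='b': k: 2→0; π[20]=0 (border '')
j=21 s[j]='a': π[21]=0 (border '')
j=22 s[j]='a': π[22]=0 (border '')
j=23 s[j]='b': π[23]=0 (border '')
j=24 s[j]='b': π[24]=0 (border '')
j=25 s[j]='a': π[25]=0 (border '')
j=26 s[j]='c': π[26]=1 (border 'c')
j=27 s[j]='b': π[27]=2 (border 'cb')
j=28 s[j]='b': k: 2→0; π[28]=0 (border '')
j=29 s[j]='a': π[29]=0 (border '')
j=30 s[j]='d': π[30]=0 (border '')
j=31 s[j]='c': π[31]=1 (border 'c')
j=32 s[j]='d': k: 1→0; π[32]=0 (border '')
j=33 s[j]='c': π[33]=1 (border 'c')

[0, 0, 1, 0, 1, 2, 3, 1, 0, 1, 0, 0, 0, 0, 1, 0, 0, 1, 1, 2, 0, 0, 0, 0, 0, 0, 1, 2, 0, 0, 0, 1, 0, 1]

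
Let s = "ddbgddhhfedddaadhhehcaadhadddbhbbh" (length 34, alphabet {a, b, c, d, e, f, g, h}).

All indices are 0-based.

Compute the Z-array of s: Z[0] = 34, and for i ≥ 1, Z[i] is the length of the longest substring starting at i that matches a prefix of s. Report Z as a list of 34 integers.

[34, 1, 0, 0, 2, 1, 0, 0, 0, 0, 2, 2, 1, 0, 0, 1, 0, 0, 0, 0, 0, 0, 0, 1, 0, 0, 2, 3, 1, 0, 0, 0, 0, 0]

Z[0]=34
i=1: i≥r, start 0; Z[1]=1 grow→box=[1,2)
i=2: i≥r, start 0; Z[2]=0
i=3: i≥r, start 0; Z[3]=0
i=4: i≥r, start 0; Z[4]=2 grow→box=[4,6)
i=5: min(r-i=1, Z[1]=1)=1; Z[5]=1
i=6: i≥r, start 0; Z[6]=0
i=7: i≥r, start 0; Z[7]=0
i=8: i≥r, start 0; Z[8]=0
i=9: i≥r, start 0; Z[9]=0
i=10: i≥r, start 0; Z[10]=2 grow→box=[10,12)
i=11: min(r-i=1, Z[1]=1)=1; Z[11]=2 grow→box=[11,13)
i=12: min(r-i=1, Z[1]=1)=1; Z[12]=1
i=13: i≥r, start 0; Z[13]=0
i=14: i≥r, start 0; Z[14]=0
i=15: i≥r, start 0; Z[15]=1 grow→box=[15,16)
i=16: i≥r, start 0; Z[16]=0
i=17: i≥r, start 0; Z[17]=0
i=18: i≥r, start 0; Z[18]=0
i=19: i≥r, start 0; Z[19]=0
i=20: i≥r, start 0; Z[20]=0
i=21: i≥r, start 0; Z[21]=0
i=22: i≥r, start 0; Z[22]=0
i=23: i≥r, start 0; Z[23]=1 grow→box=[23,24)
i=24: i≥r, start 0; Z[24]=0
i=25: i≥r, start 0; Z[25]=0
i=26: i≥r, start 0; Z[26]=2 grow→box=[26,28)
i=27: min(r-i=1, Z[1]=1)=1; Z[27]=3 grow→box=[27,30)
i=28: min(r-i=2, Z[1]=1)=1; Z[28]=1
i=29: min(r-i=1, Z[2]=0)=0; Z[29]=0
i=30: i≥r, start 0; Z[30]=0
i=31: i≥r, start 0; Z[31]=0
i=32: i≥r, start 0; Z[32]=0
i=33: i≥r, start 0; Z[33]=0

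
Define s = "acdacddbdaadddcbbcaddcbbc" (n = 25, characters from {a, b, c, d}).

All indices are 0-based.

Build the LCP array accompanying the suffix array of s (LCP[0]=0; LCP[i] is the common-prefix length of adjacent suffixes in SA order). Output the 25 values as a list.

sorted suffixes:
  #0 SA[0]=9  'aadddcbbcaddcbbc'
  #1 SA[1]=0  'acdacddbdaadddcbbcaddcbbc'
  #2 SA[2]=3  'acddbdaadddcbbcaddcbbc'
  #3 SA[3]=18  'addcbbc'
  #4 SA[4]=10  'adddcbbcaddcbbc'
  #5 SA[5]=22  'bbc'
  #6 SA[6]=15  'bbcaddcbbc'
  #7 SA[7]=23  'bc'
  #8 SA[8]=16  'bcaddcbbc'
  #9 SA[9]=7  'bdaadddcbbcaddcbbc'
  #10 SA[10]=24  'c'
  #11 SA[11]=17  'caddcbbc'
  #12 SA[12]=21  'cbbc'
  #13 SA[13]=14  'cbbcaddcbbc'
  #14 SA[14]=1  'cdacddbdaadddcbbcaddcbbc'
  #15 SA[15]=4  'cddbdaadddcbbcaddcbbc'
  #16 SA[16]=8  'daadddcbbcaddcbbc'
  #17 SA[17]=2  'dacddbdaadddcbbcaddcbbc'
  #18 SA[18]=6  'dbdaadddcbbcaddcbbc'
  #19 SA[19]=20  'dcbbc'
  #20 SA[20]=13  'dcbbcaddcbbc'
  #21 SA[21]=5  'ddbdaadddcbbcaddcbbc'
  #22 SA[22]=19  'ddcbbc'
  #23 SA[23]=12  'ddcbbcaddcbbc'
  #24 SA[24]=11  'dddcbbcaddcbbc'

SA = [9, 0, 3, 18, 10, 22, 15, 23, 16, 7, 24, 17, 21, 14, 1, 4, 8, 2, 6, 20, 13, 5, 19, 12, 11]
rank  pair      lcp
   1  s[9:],s[0:]  1  'a'
   2  s[0:],s[3:]  3  'acd'
   3  s[3:],s[18:]  1  'a'
   4  s[18:],s[10:]  3  'add'
   5  s[10:],s[22:]  0  ''
   6  s[22:],s[15:]  3  'bbc'
   7  s[15:],s[23:]  1  'b'
   8  s[23:],s[16:]  2  'bc'
   9  s[16:],s[7:]  1  'b'
  10  s[7:],s[24:]  0  ''
  11  s[24:],s[17:]  1  'c'
  12  s[17:],s[21:]  1  'c'
  13  s[21:],s[14:]  4  'cbbc'
  14  s[14:],s[1:]  1  'c'
  15  s[1:],s[4:]  2  'cd'
  16  s[4:],s[8:]  0  ''
  17  s[8:],s[2:]  2  'da'
  18  s[2:],s[6:]  1  'd'
  19  s[6:],s[20:]  1  'd'
  20  s[20:],s[13:]  5  'dcbbc'
  21  s[13:],s[5:]  1  'd'
  22  s[5:],s[19:]  2  'dd'
  23  s[19:],s[12:]  6  'ddcbbc'
  24  s[12:],s[11:]  2  'dd'

[0, 1, 3, 1, 3, 0, 3, 1, 2, 1, 0, 1, 1, 4, 1, 2, 0, 2, 1, 1, 5, 1, 2, 6, 2]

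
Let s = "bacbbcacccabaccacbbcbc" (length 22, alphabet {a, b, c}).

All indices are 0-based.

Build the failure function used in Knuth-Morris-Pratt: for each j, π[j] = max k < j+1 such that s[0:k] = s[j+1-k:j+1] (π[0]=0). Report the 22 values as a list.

[0, 0, 0, 1, 1, 0, 0, 0, 0, 0, 0, 1, 2, 3, 0, 0, 0, 1, 1, 0, 1, 0]

π[0] = 0
j=1 s[j]='a': π[1]=0 (border '')
j=2 s[j]='c': π[2]=0 (border '')
j=3 s[j]='b': π[3]=1 (border 'b')
j=4 s[j]='b': k: 1→0; π[4]=1 (border 'b')
j=5 s[j]='c': k: 1→0; π[5]=0 (border '')
j=6 s[j]='a': π[6]=0 (border '')
j=7 s[j]='c': π[7]=0 (border '')
j=8 s[j]='c': π[8]=0 (border '')
j=9 s[j]='c': π[9]=0 (border '')
j=10 s[j]='a': π[10]=0 (border '')
j=11 s[j]='b': π[11]=1 (border 'b')
j=12 s[j]='a': π[12]=2 (border 'ba')
j=13 s[j]='c': π[13]=3 (border 'bac')
j=14 s[j]='c': k: 3→0; π[14]=0 (border '')
j=15 s[j]='a': π[15]=0 (border '')
j=16 s[j]='c': π[16]=0 (border '')
j=17 s[j]='b': π[17]=1 (border 'b')
j=18 s[j]='b': k: 1→0; π[18]=1 (border 'b')
j=19 s[j]='c': k: 1→0; π[19]=0 (border '')
j=20 s[j]='b': π[20]=1 (border 'b')
j=21 s[j]='c': k: 1→0; π[21]=0 (border '')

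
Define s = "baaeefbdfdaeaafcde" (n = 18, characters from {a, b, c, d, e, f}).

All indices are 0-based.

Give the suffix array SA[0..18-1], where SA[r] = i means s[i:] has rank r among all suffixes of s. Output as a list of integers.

sorted suffixes:
  #0 SA[0]=1  'aaeefbdfdaeaafcde'
  #1 SA[1]=12  'aafcde'
  #2 SA[2]=10  'aeaafcde'
  #3 SA[3]=2  'aeefbdfdaeaafcde'
  #4 SA[4]=13  'afcde'
  #5 SA[5]=0  'baaeefbdfdaeaafcde'
  #6 SA[6]=6  'bdfdaeaafcde'
  #7 SA[7]=15  'cde'
  #8 SA[8]=9  'daeaafcde'
  #9 SA[9]=16  'de'
  #10 SA[10]=7  'dfdaeaafcde'
  #11 SA[11]=17  'e'
  #12 SA[12]=11  'eaafcde'
  #13 SA[13]=3  'eefbdfdaeaafcde'
  #14 SA[14]=4  'efbdfdaeaafcde'
  #15 SA[15]=5  'fbdfdaeaafcde'
  #16 SA[16]=14  'fcde'
  #17 SA[17]=8  'fdaeaafcde'

[1, 12, 10, 2, 13, 0, 6, 15, 9, 16, 7, 17, 11, 3, 4, 5, 14, 8]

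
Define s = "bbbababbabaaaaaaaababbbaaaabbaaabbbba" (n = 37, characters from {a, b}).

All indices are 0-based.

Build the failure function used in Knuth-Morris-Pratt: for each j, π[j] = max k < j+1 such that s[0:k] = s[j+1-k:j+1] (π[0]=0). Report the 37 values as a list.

π[0] = 0
j=1 s[j]='b': π[1]=1 (border 'b')
j=2 s[j]='b': π[2]=2 (border 'bb')
j=3 s[j]='a': k: 2→1→0; π[3]=0 (border '')
j=4 s[j]='b': π[4]=1 (border 'b')
j=5 s[j]='a': k: 1→0; π[5]=0 (border '')
j=6 s[j]='b': π[6]=1 (border 'b')
j=7 s[j]='b': π[7]=2 (border 'bb')
j=8 s[j]='a': k: 2→1→0; π[8]=0 (border '')
j=9 s[j]='b': π[9]=1 (border 'b')
j=10 s[j]='a': k: 1→0; π[10]=0 (border '')
j=11 s[j]='a': π[11]=0 (border '')
j=12 s[j]='a': π[12]=0 (border '')
j=13 s[j]='a': π[13]=0 (border '')
j=14 s[j]='a': π[14]=0 (border '')
j=15 s[j]='a': π[15]=0 (border '')
j=16 s[j]='a': π[16]=0 (border '')
j=17 s[j]='a': π[17]=0 (border '')
j=18 s[j]='b': π[18]=1 (border 'b')
j=19 s[j]='a': k: 1→0; π[19]=0 (border '')
j=20 s[j]='b': π[20]=1 (border 'b')
j=21 s[j]='b': π[21]=2 (border 'bb')
j=22 s[j]='b': π[22]=3 (border 'bbb')
j=23 s[j]='a': π[23]=4 (border 'bbba')
j=24 s[j]='a': k: 4→0; π[24]=0 (border '')
j=25 s[j]='a': π[25]=0 (border '')
j=26 s[j]='a': π[26]=0 (border '')
j=27 s[j]='b': π[27]=1 (border 'b')
j=28 s[j]='b': π[28]=2 (border 'bb')
j=29 s[j]='a': k: 2→1→0; π[29]=0 (border '')
j=30 s[j]='a': π[30]=0 (border '')
j=31 s[j]='a': π[31]=0 (border '')
j=32 s[j]='b': π[32]=1 (border 'b')
j=33 s[j]='b': π[33]=2 (border 'bb')
j=34 s[j]='b': π[34]=3 (border 'bbb')
j=35 s[j]='b': k: 3→2; π[35]=3 (border 'bbb')
j=36 s[j]='a': π[36]=4 (border 'bbba')

[0, 1, 2, 0, 1, 0, 1, 2, 0, 1, 0, 0, 0, 0, 0, 0, 0, 0, 1, 0, 1, 2, 3, 4, 0, 0, 0, 1, 2, 0, 0, 0, 1, 2, 3, 3, 4]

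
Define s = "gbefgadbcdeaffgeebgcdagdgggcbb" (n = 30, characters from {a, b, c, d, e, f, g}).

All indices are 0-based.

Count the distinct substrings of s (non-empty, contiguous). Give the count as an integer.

sorted suffixes:
  #0 SA[0]=5  'adbcdeaffgeebgcdagdgggcbb'
  #1 SA[1]=11  'affgeebgcdagdgggcbb'
  #2 SA[2]=21  'agdgggcbb'
  #3 SA[3]=29  'b'
  #4 SA[4]=28  'bb'
  #5 SA[5]=7  'bcdeaffgeebgcdagdgggcbb'
  #6 SA[6]=1  'befgadbcdeaffgeebgcdagdgggcbb'
  #7 SA[7]=17  'bgcdagdgggcbb'
  #8 SA[8]=27  'cbb'
  #9 SA[9]=19  'cdagdgggcbb'
  #10 SA[10]=8  'cdeaffgeebgcdagdgggcbb'
  #11 SA[11]=20  'dagdgggcbb'
  #12 SA[12]=6  'dbcdeaffgeebgcdagdgggcbb'
  #13 SA[13]=9  'deaffgeebgcdagdgggcbb'
  #14 SA[14]=23  'dgggcbb'
  #15 SA[15]=10  'eaffgeebgcdagdgggcbb'
  #16 SA[16]=16  'ebgcdagdgggcbb'
  #17 SA[17]=15  'eebgcdagdgggcbb'
  #18 SA[18]=2  'efgadbcdeaffgeebgcdagdgggcbb'
  #19 SA[19]=12  'ffgeebgcdagdgggcbb'
  #20 SA[20]=3  'fgadbcdeaffgeebgcdagdgggcbb'
  #21 SA[21]=13  'fgeebgcdagdgggcbb'
  #22 SA[22]=4  'gadbcdeaffgeebgcdagdgggcbb'
  #23 SA[23]=0  'gbefgadbcdeaffgeebgcdagdgggcbb'
  #24 SA[24]=26  'gcbb'
  #25 SA[25]=18  'gcdagdgggcbb'
  #26 SA[26]=22  'gdgggcbb'
  #27 SA[27]=14  'geebgcdagdgggcbb'
  #28 SA[28]=25  'ggcbb'
  #29 SA[29]=24  'gggcbb'

SA = [5, 11, 21, 29, 28, 7, 1, 17, 27, 19, 8, 20, 6, 9, 23, 10, 16, 15, 2, 12, 3, 13, 4, 0, 26, 18, 22, 14, 25, 24]
[i] adj suffixes → lcp
  [1] 5/11 → 1 ('a')
  [2] 11/21 → 1 ('a')
  [3] 21/29 → 0 ('')
  [4] 29/28 → 1 ('b')
  [5] 28/7 → 1 ('b')
  [6] 7/1 → 1 ('b')
  [7] 1/17 → 1 ('b')
  [8] 17/27 → 0 ('')
  [9] 27/19 → 1 ('c')
  [10] 19/8 → 2 ('cd')
  [11] 8/20 → 0 ('')
  [12] 20/6 → 1 ('d')
  [13] 6/9 → 1 ('d')
  [14] 9/23 → 1 ('d')
  [15] 23/10 → 0 ('')
  [16] 10/16 → 1 ('e')
  [17] 16/15 → 1 ('e')
  [18] 15/2 → 1 ('e')
  [19] 2/12 → 0 ('')
  [20] 12/3 → 1 ('f')
  [21] 3/13 → 2 ('fg')
  [22] 13/4 → 0 ('')
  [23] 4/0 → 1 ('g')
  [24] 0/26 → 1 ('g')
  [25] 26/18 → 2 ('gc')
  [26] 18/22 → 1 ('g')
  [27] 22/14 → 1 ('g')
  [28] 14/25 → 1 ('g')
  [29] 25/24 → 2 ('gg')

n(n+1)/2 = 30·31/2 = 465
Σ LCP = 0 + 1 + 1 + 0 + 1 + 1 + 1 + 1 + 0 + 1 + 2 + 0 + 1 + 1 + 1 + 0 + 1 + 1 + 1 + 0 + 1 + 2 + 0 + 1 + 1 + 2 + 1 + 1 + 1 + 2 = 27
distinct = 465 − 27 = 438

438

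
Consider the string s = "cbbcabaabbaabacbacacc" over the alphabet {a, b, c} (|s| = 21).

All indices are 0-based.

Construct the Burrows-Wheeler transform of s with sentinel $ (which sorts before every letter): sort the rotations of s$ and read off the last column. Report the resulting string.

rank  rotation                last
    0  $cbbcabaabbaabacbacacc  c
    1  aabacbacacc$cbbcabaabb  b
    2  aabbaabacbacacc$cbbcab  b
    3  abaabbaabacbacacc$cbbc  c
    4  abacbacacc$cbbcabaabba  a
    5  abbaabacbacacc$cbbcaba  a
    6  acacc$cbbcabaabbaabacb  b
    7  acbacacc$cbbcabaabbaab  b
    8  acc$cbbcabaabbaabacbac  c
    9  baabacbacacc$cbbcabaab  b
   10  baabbaabacbacacc$cbbca  a
   11  bacacc$cbbcabaabbaabac  c
   12  bacbacacc$cbbcabaabbaa  a
   13  bbaabacbacacc$cbbcabaa  a
   14  bbcabaabbaabacbacacc$c  c
   15  bcabaabbaabacbacacc$cb  b
   16  c$cbbcabaabbaabacbacac  c
   17  cabaabbaabacbacacc$cbb  b
   18  cacc$cbbcabaabbaabacba  a
   19  cbacacc$cbbcabaabbaaba  a
   20  cbbcabaabbaabacbacacc$  $
   21  cc$cbbcabaabbaabacbaca  a

cbbcaabbcbacaacbcbaa$a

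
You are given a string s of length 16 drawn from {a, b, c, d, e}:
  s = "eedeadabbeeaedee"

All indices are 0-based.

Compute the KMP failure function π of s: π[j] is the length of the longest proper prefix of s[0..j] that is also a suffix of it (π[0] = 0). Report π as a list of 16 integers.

[0, 1, 0, 1, 0, 0, 0, 0, 0, 1, 2, 0, 1, 0, 1, 2]

π[0] = 0
j=1 s[j]='e': π[1]=1 (border 'e')
j=2 s[j]='d': k: 1→0; π[2]=0 (border '')
j=3 s[j]='e': π[3]=1 (border 'e')
j=4 s[j]='a': k: 1→0; π[4]=0 (border '')
j=5 s[j]='d': π[5]=0 (border '')
j=6 s[j]='a': π[6]=0 (border '')
j=7 s[j]='b': π[7]=0 (border '')
j=8 s[j]='b': π[8]=0 (border '')
j=9 s[j]='e': π[9]=1 (border 'e')
j=10 s[j]='e': π[10]=2 (border 'ee')
j=11 s[j]='a': k: 2→1→0; π[11]=0 (border '')
j=12 s[j]='e': π[12]=1 (border 'e')
j=13 s[j]='d': k: 1→0; π[13]=0 (border '')
j=14 s[j]='e': π[14]=1 (border 'e')
j=15 s[j]='e': π[15]=2 (border 'ee')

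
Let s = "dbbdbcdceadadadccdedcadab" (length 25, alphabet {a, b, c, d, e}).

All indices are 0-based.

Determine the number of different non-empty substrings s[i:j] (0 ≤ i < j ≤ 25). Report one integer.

292

rank→(start, suffix):
  0 → (23, 'ab')
  1 → (21, 'adab')
  2 → (9, 'adadadccdedcadab')
  3 → (11, 'adadccdedcadab')
  4 → (13, 'adccdedcadab')
  5 → (24, 'b')
  6 → (1, 'bbdbcdceadadadccdedcadab')
  7 → (4, 'bcdceadadadccdedcadab')
  8 → (2, 'bdbcdceadadadccdedcadab')
  9 → (20, 'cadab')
  10 → (15, 'ccdedcadab')
  11 → (5, 'cdceadadadccdedcadab')
  12 → (16, 'cdedcadab')
  13 → (7, 'ceadadadccdedcadab')
  14 → (22, 'dab')
  15 → (10, 'dadadccdedcadab')
  16 → (12, 'dadccdedcadab')
  17 → (0, 'dbbdbcdceadadadccdedcadab')
  18 → (3, 'dbcdceadadadccdedcadab')
  19 → (19, 'dcadab')
  20 → (14, 'dccdedcadab')
  21 → (6, 'dceadadadccdedcadab')
  22 → (17, 'dedcadab')
  23 → (8, 'eadadadccdedcadab')
  24 → (18, 'edcadab')

SA = [23, 21, 9, 11, 13, 24, 1, 4, 2, 20, 15, 5, 16, 7, 22, 10, 12, 0, 3, 19, 14, 6, 17, 8, 18]
rank  pair      lcp
   1  s[23:],s[21:]  1  'a'
   2  s[21:],s[9:]  3  'ada'
   3  s[9:],s[11:]  4  'adad'
   4  s[11:],s[13:]  2  'ad'
   5  s[13:],s[24:]  0  ''
   6  s[24:],s[1:]  1  'b'
   7  s[1:],s[4:]  1  'b'
   8  s[4:],s[2:]  1  'b'
   9  s[2:],s[20:]  0  ''
  10  s[20:],s[15:]  1  'c'
  11  s[15:],s[5:]  1  'c'
  12  s[5:],s[16:]  2  'cd'
  13  s[16:],s[7:]  1  'c'
  14  s[7:],s[22:]  0  ''
  15  s[22:],s[10:]  2  'da'
  16  s[10:],s[12:]  3  'dad'
  17  s[12:],s[0:]  1  'd'
  18  s[0:],s[3:]  2  'db'
  19  s[3:],s[19:]  1  'd'
  20  s[19:],s[14:]  2  'dc'
  21  s[14:],s[6:]  2  'dc'
  22  s[6:],s[17:]  1  'd'
  23  s[17:],s[8:]  0  ''
  24  s[8:],s[18:]  1  'e'

n(n+1)/2 = 25·26/2 = 325
Σ LCP = 0 + 1 + 3 + 4 + 2 + 0 + 1 + 1 + 1 + 0 + 1 + 1 + 2 + 1 + 0 + 2 + 3 + 1 + 2 + 1 + 2 + 2 + 1 + 0 + 1 = 33
distinct = 325 − 33 = 292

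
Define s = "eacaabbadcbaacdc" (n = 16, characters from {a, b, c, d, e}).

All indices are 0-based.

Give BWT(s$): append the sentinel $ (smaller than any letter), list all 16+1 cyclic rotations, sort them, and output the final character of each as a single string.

rank  rotation           last
    0  $eacaabbadcbaacdc  c
    1  aabbadcbaacdc$eac  c
    2  aacdc$eacaabbadcb  b
    3  abbadcbaacdc$eaca  a
    4  acaabbadcbaacdc$e  e
    5  acdc$eacaabbadcba  a
    6  adcbaacdc$eacaabb  b
    7  baacdc$eacaabbadc  c
    8  badcbaacdc$eacaab  b
    9  bbadcbaacdc$eacaa  a
   10  c$eacaabbadcbaacd  d
   11  caabbadcbaacdc$ea  a
   12  cbaacdc$eacaabbad  d
   13  cdc$eacaabbadcbaa  a
   14  dc$eacaabbadcbaac  c
   15  dcbaacdc$eacaabba  a
   16  eacaabbadcbaacdc$  $

ccbaeabcbadadaca$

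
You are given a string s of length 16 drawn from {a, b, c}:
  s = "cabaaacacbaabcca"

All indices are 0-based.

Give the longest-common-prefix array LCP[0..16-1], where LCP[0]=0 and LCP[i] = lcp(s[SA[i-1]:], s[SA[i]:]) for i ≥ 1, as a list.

[0, 1, 2, 2, 1, 2, 1, 2, 0, 3, 1, 0, 2, 2, 1, 1]

rank→(start, suffix):
  0 → (15, 'a')
  1 → (3, 'aaacacbaabcca')
  2 → (10, 'aabcca')
  3 → (4, 'aacacbaabcca')
  4 → (1, 'abaaacacbaabcca')
  5 → (11, 'abcca')
  6 → (5, 'acacbaabcca')
  7 → (7, 'acbaabcca')
  8 → (2, 'baaacacbaabcca')
  9 → (9, 'baabcca')
  10 → (12, 'bcca')
  11 → (14, 'ca')
  12 → (0, 'cabaaacacbaabcca')
  13 → (6, 'cacbaabcca')
  14 → (8, 'cbaabcca')
  15 → (13, 'cca')

SA = [15, 3, 10, 4, 1, 11, 5, 7, 2, 9, 12, 14, 0, 6, 8, 13]
i: (SA[i-1],SA[i]) lcp shared
  1: (15,3) 1 'a'
  2: (3,10) 2 'aa'
  3: (10,4) 2 'aa'
  4: (4,1) 1 'a'
  5: (1,11) 2 'ab'
  6: (11,5) 1 'a'
  7: (5,7) 2 'ac'
  8: (7,2) 0 ''
  9: (2,9) 3 'baa'
  10: (9,12) 1 'b'
  11: (12,14) 0 ''
  12: (14,0) 2 'ca'
  13: (0,6) 2 'ca'
  14: (6,8) 1 'c'
  15: (8,13) 1 'c'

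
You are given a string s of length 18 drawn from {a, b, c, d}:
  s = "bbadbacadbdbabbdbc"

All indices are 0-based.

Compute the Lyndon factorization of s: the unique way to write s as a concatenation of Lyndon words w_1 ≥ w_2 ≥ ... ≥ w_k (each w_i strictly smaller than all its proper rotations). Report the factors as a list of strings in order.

["b", "b", "adb", "acadbdb", "abbdbc"]

emit factor 1: 'b' (i=0, period=1)
emit factor 2: 'b' (i=1, period=1)
emit factor 3: 'adb' (i=2, period=3)
emit factor 4: 'acadbdb' (i=5, period=7)
emit factor 5: 'abbdbc' (i=12, period=6)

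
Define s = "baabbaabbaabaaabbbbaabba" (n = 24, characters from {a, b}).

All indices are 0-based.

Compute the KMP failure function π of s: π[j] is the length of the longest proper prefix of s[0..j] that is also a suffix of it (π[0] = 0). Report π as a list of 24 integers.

π[0] = 0
j=1 s[j]='a': π[1]=0 (border '')
j=2 s[j]='a': π[2]=0 (border '')
j=3 s[j]='b': π[3]=1 (border 'b')
j=4 s[j]='b': k: 1→0; π[4]=1 (border 'b')
j=5 s[j]='a': π[5]=2 (border 'ba')
j=6 s[j]='a': π[6]=3 (border 'baa')
j=7 s[j]='b': π[7]=4 (border 'baab')
j=8 s[j]='b': π[8]=5 (border 'baabb')
j=9 s[j]='a': π[9]=6 (border 'baabba')
j=10 s[j]='a': π[10]=7 (border 'baabbaa')
j=11 s[j]='b': π[11]=8 (border 'baabbaab')
j=12 s[j]='a': k: 8→4→1; π[12]=2 (border 'ba')
j=13 s[j]='a': π[13]=3 (border 'baa')
j=14 s[j]='a': k: 3→0; π[14]=0 (border '')
j=15 s[j]='b': π[15]=1 (border 'b')
j=16 s[j]='b': k: 1→0; π[16]=1 (border 'b')
j=17 s[j]='b': k: 1→0; π[17]=1 (border 'b')
j=18 s[j]='b': k: 1→0; π[18]=1 (border 'b')
j=19 s[j]='a': π[19]=2 (border 'ba')
j=20 s[j]='a': π[20]=3 (border 'baa')
j=21 s[j]='b': π[21]=4 (border 'baab')
j=22 s[j]='b': π[22]=5 (border 'baabb')
j=23 s[j]='a': π[23]=6 (border 'baabba')

[0, 0, 0, 1, 1, 2, 3, 4, 5, 6, 7, 8, 2, 3, 0, 1, 1, 1, 1, 2, 3, 4, 5, 6]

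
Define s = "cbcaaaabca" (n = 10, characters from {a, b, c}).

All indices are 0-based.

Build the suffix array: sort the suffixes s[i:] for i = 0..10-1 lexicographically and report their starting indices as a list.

[9, 3, 4, 5, 6, 7, 1, 8, 2, 0]

sorted suffixes:
  #0 SA[0]=9  'a'
  #1 SA[1]=3  'aaaabca'
  #2 SA[2]=4  'aaabca'
  #3 SA[3]=5  'aabca'
  #4 SA[4]=6  'abca'
  #5 SA[5]=7  'bca'
  #6 SA[6]=1  'bcaaaabca'
  #7 SA[7]=8  'ca'
  #8 SA[8]=2  'caaaabca'
  #9 SA[9]=0  'cbcaaaabca'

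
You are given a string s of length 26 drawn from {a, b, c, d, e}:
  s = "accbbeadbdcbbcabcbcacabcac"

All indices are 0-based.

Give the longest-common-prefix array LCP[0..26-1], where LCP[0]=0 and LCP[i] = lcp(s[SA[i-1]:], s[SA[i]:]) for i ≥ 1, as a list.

rank | idx | suffix
   0 |  21 | abcac
   1 |  14 | abcbcacabcac
   2 |  24 | ac
   3 |  19 | acabcac
   4 |   0 | accbbeadbdcbbcabcbcacabcac
   5 |   6 | adbdcbbcabcbcacabcac
   6 |  11 | bbcabcbcacabcac
   7 |   3 | bbeadbdcbbcabcbcacabcac
   8 |  12 | bcabcbcacabcac
   9 |  22 | bcac
  10 |  17 | bcacabcac
  11 |  15 | bcbcacabcac
  12 |   8 | bdcbbcabcbcacabcac
  13 |   4 | beadbdcbbcabcbcacabcac
  14 |  25 | c
  15 |  20 | cabcac
  16 |  13 | cabcbcacabcac
  17 |  23 | cac
  18 |  18 | cacabcac
  19 |  10 | cbbcabcbcacabcac
  20 |   2 | cbbeadbdcbbcabcbcacabcac
  21 |  16 | cbcacabcac
  22 |   1 | ccbbeadbdcbbcabcbcacabcac
  23 |   7 | dbdcbbcabcbcacabcac
  24 |   9 | dcbbcabcbcacabcac
  25 |   5 | eadbdcbbcabcbcacabcac

SA = [21, 14, 24, 19, 0, 6, 11, 3, 12, 22, 17, 15, 8, 4, 25, 20, 13, 23, 18, 10, 2, 16, 1, 7, 9, 5]
[i] adj suffixes → lcp
  [1] 21/14 → 3 ('abc')
  [2] 14/24 → 1 ('a')
  [3] 24/19 → 2 ('ac')
  [4] 19/0 → 2 ('ac')
  [5] 0/6 → 1 ('a')
  [6] 6/11 → 0 ('')
  [7] 11/3 → 2 ('bb')
  [8] 3/12 → 1 ('b')
  [9] 12/22 → 3 ('bca')
  [10] 22/17 → 4 ('bcac')
  [11] 17/15 → 2 ('bc')
  [12] 15/8 → 1 ('b')
  [13] 8/4 → 1 ('b')
  [14] 4/25 → 0 ('')
  [15] 25/20 → 1 ('c')
  [16] 20/13 → 4 ('cabc')
  [17] 13/23 → 2 ('ca')
  [18] 23/18 → 3 ('cac')
  [19] 18/10 → 1 ('c')
  [20] 10/2 → 3 ('cbb')
  [21] 2/16 → 2 ('cb')
  [22] 16/1 → 1 ('c')
  [23] 1/7 → 0 ('')
  [24] 7/9 → 1 ('d')
  [25] 9/5 → 0 ('')

[0, 3, 1, 2, 2, 1, 0, 2, 1, 3, 4, 2, 1, 1, 0, 1, 4, 2, 3, 1, 3, 2, 1, 0, 1, 0]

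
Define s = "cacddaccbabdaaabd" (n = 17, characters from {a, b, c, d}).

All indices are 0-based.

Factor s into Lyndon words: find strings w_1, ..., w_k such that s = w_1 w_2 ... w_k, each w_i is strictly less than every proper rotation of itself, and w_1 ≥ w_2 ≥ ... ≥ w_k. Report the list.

emit factor 1: 'c' (i=0, period=1)
emit factor 2: 'acdd' (i=1, period=4)
emit factor 3: 'accb' (i=5, period=4)
emit factor 4: 'abd' (i=9, period=3)
emit factor 5: 'aaabd' (i=12, period=5)

["c", "acdd", "accb", "abd", "aaabd"]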